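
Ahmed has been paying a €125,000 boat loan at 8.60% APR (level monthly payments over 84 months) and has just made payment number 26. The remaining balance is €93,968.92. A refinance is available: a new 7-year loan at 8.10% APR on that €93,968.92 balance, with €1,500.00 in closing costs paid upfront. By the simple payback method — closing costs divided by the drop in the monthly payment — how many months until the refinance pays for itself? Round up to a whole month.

3 months

Current payment = 125,000 × 8.6%/12 / (1 − (1+0.0071667)^−84) = €1,985.85.
Refinanced payment = 93,968.92 × 0.0067500 / (1 − (1+0.0067500)^−84) = €1,469.31.
Monthly savings = €1,985.85 − €1,469.31 = €516.54.
Break-even = €1,500.00 / €516.54 = 2.90 → 3 months.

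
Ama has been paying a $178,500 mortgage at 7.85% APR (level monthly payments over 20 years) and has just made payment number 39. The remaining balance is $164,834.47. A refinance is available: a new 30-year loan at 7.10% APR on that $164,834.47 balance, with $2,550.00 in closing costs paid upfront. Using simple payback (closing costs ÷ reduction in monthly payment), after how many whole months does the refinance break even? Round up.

7 months

Current payment = 178,500 × 7.85%/12 / (1 − (1+0.0065417)^−240) = $1,476.43.
Refinanced payment = 164,834.47 × 0.0059167 / (1 − (1+0.0059167)^−360) = $1,107.74.
Monthly savings = $1,476.43 − $1,107.74 = $368.69.
Break-even = $2,550.00 / $368.69 = 6.92 → 7 months.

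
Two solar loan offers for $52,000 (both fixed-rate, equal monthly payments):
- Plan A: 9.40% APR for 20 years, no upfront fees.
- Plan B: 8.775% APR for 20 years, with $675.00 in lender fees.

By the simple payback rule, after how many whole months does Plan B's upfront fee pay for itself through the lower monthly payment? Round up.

Plan A: at 9.40% the monthly rate is 0.0078333, so the payment is 52,000 × 0.0078333 / (1 − 1.0078333^−240) = $481.32.
Plan B: monthly rate = 8.775%/12 = 0.0073125; payment = 52,000 × 0.0073125 / (1 − (1+0.0073125)^−240) = $460.36.
Monthly savings = $481.32 − $460.36 = $20.96.
Break-even = $675.00 / $20.96 = 32.20 → 33 months.

33 months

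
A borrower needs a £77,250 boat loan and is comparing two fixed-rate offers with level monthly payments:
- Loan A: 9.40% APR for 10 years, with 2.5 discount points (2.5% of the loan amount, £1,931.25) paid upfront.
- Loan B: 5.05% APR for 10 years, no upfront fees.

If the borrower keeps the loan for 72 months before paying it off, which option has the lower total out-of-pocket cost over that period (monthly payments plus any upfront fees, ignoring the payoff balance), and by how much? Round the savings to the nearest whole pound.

Loan A: monthly rate = 9.4%/12 = 0.0078333; payment = 77,250 × 0.0078333 / (1 − (1+0.0078333)^−120) = £995.37.
Loan B: monthly rate = 5.05%/12 = 0.0042083; payment = 77,250 × 0.0042083 / (1 − (1+0.0042083)^−120) = £821.25.
Over 72 months: Loan A costs 72 × £995.37 + £1,931.25 = £73,597.89; Loan B costs 72 × £821.25 = £59,130.00.
Loan B is cheaper by £73,597.89 − £59,130.00 = £14,467.89.

Loan B by £14,468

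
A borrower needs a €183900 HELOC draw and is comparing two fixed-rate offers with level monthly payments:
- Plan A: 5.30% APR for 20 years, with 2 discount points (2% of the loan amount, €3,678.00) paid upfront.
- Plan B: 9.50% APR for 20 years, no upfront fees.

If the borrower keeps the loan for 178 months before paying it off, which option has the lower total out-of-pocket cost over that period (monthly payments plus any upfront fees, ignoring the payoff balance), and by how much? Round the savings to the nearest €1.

Plan A: at 5.30% the monthly rate is 0.0044167, so the payment is 183,900 × 0.0044167 / (1 − 1.0044167^−240) = €1,244.34.
Plan B: at 9.50% the monthly rate is 0.0079167, so the payment is 183,900 × 0.0079167 / (1 − 1.0079167^−240) = €1,714.19.
Over 178 months: Plan A costs 178 × €1,244.34 + €3,678.00 = €225,170.52; Plan B costs 178 × €1,714.19 = €305,125.82.
Plan A is cheaper by €305,125.82 − €225,170.52 = €79,955.30.

Plan A by €79,955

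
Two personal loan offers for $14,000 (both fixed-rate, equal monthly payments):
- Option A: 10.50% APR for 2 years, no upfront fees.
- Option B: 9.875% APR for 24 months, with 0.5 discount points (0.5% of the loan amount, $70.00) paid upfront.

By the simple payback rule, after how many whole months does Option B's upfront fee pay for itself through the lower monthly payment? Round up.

18 months

Option A: at 10.50% the monthly rate is 0.0087500, so the payment is 14,000 × 0.0087500 / (1 − 1.0087500^−24) = $649.26.
Option B: monthly rate = 9.875%/12 = 0.0082292; payment = 14,000 × 0.0082292 / (1 − (1+0.0082292)^−24) = $645.22.
Monthly savings = $649.26 − $645.22 = $4.04.
Break-even = $70.00 / $4.04 = 17.33 → 18 months.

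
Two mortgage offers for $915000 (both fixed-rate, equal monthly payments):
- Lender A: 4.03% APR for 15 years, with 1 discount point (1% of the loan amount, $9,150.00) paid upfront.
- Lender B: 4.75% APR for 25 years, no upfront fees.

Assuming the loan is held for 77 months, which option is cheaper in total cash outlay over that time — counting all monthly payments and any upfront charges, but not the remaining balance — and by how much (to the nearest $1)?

Lender A: at 4.03% the monthly rate is 0.0033583, so the payment is 915,000 × 0.0033583 / (1 − 1.0033583^−180) = $6,781.91.
Lender B: at 4.75% the monthly rate is 0.0039583, so the payment is 915,000 × 0.0039583 / (1 − 1.0039583^−300) = $5,216.57.
Over 77 months: Lender A costs 77 × $6,781.91 + $9,150.00 = $531,357.07; Lender B costs 77 × $5,216.57 = $401,675.89.
Lender B is cheaper by $531,357.07 − $401,675.89 = $129,681.18.

Lender B by $129,681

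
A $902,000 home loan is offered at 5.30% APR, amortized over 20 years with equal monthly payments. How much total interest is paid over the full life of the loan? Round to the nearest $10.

At 5.30% the monthly rate is 0.0044167, so the payment is 902,000 × 0.0044167 / (1 − 1.0044167^−240) = $6,103.30.
Total paid = 240 × $6,103.30 = $1,464,792.00; interest = $1,464,792.00 − $902,000 = $562,792.00.

$562,790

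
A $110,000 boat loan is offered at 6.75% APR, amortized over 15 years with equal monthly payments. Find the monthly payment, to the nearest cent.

At 6.75% the monthly rate is 0.0056250, so the payment is 110,000 × 0.0056250 / (1 − 1.0056250^−180) = $973.40.

$973.40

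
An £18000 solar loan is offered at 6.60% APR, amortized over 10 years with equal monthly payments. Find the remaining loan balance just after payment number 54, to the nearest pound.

£11,337

With monthly rate i = 6.6%/12 = 0.0055000, the balance after k of n payments is P · [(1+i)^n − (1+i)^k] / [(1+i)^n − 1].
(1+0.0055000)^120 = 1.93129667 and (1+0.0055000)^54 = 1.34472056, so the balance is 18,000 × (1.93129667 − 1.34472056) / (1.93129667 − 1) = £11,337.28.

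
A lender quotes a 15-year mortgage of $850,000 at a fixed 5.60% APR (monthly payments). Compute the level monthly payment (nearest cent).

Monthly rate = 5.6%/12 = 0.0046667; payment = 850,000 × 0.0046667 / (1 − (1+0.0046667)^−180) = $6,990.40.

$6,990.40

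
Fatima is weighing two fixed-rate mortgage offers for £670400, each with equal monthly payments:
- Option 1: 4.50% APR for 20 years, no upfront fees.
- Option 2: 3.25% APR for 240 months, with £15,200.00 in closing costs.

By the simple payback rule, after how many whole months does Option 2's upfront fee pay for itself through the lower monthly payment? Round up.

35 months

Option 1: at 4.50% the monthly rate is 0.0037500, so the payment is 670,400 × 0.0037500 / (1 − 1.0037500^−240) = £4,241.28.
Option 2: monthly rate = 3.25%/12 = 0.0027083; payment = 670,400 × 0.0027083 / (1 − (1+0.0027083)^−240) = £3,802.48.
Monthly savings = £4,241.28 − £3,802.48 = £438.80.
Break-even = £15,200.00 / £438.80 = 34.64 → 35 months.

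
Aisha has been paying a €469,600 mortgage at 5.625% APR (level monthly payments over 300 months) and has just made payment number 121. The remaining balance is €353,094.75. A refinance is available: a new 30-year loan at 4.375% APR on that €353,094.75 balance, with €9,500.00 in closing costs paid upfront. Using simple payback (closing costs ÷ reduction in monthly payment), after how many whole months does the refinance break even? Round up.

Current payment = 469,600 × 5.625%/12 / (1 − (1+0.0046875)^−300) = €2,918.91.
Refinanced payment = 353,094.75 × 0.0036458 / (1 − (1+0.0036458)^−360) = €1,762.95.
Monthly savings = €2,918.91 − €1,762.95 = €1,155.96.
Break-even = €9,500.00 / €1,155.96 = 8.22 → 9 months.

9 months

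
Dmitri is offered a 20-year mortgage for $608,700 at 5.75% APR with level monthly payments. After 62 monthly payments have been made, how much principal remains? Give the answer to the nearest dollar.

$511,011

With monthly rate i = 5.75%/12 = 0.0047917, the balance after k of n payments is P · [(1+i)^n − (1+i)^k] / [(1+i)^n − 1].
(1+0.0047917)^240 = 3.14953103 and (1+0.0047917)^62 = 1.34497286, so the balance is 608,700 × (3.14953103 − 1.34497286) / (3.14953103 − 1) = $511,011.26.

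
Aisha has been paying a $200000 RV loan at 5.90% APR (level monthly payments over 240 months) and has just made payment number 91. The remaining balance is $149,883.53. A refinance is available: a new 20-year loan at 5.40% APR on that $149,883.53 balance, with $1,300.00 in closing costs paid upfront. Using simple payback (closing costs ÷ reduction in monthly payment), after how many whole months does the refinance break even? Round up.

Current payment = 200,000 × 5.9%/12 / (1 − (1+0.0049167)^−240) = $1,421.35.
Refinanced payment = 149,883.53 × 0.0045000 / (1 − (1+0.0045000)^−240) = $1,022.58.
Monthly savings = $1,421.35 − $1,022.58 = $398.77.
Break-even = $1,300.00 / $398.77 = 3.26 → 4 months.

4 months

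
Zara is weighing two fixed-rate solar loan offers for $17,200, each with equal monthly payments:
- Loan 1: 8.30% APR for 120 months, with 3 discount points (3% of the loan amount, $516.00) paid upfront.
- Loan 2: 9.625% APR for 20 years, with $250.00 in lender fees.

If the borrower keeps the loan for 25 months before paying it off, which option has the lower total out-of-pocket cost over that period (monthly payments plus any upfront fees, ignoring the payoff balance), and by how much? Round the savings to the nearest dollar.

Loan 1: at 8.30% the monthly rate is 0.0069167, so the payment is 17,200 × 0.0069167 / (1 − 1.0069167^−120) = $211.42.
Loan 2: monthly rate = 9.625%/12 = 0.0080208; payment = 17,200 × 0.0080208 / (1 − (1+0.0080208)^−240) = $161.73.
Over 25 months: Loan 1 costs 25 × $211.42 + $516.00 = $5,801.50; Loan 2 costs 25 × $161.73 + $250.00 = $4,293.25.
Loan 2 is cheaper by $5,801.50 − $4,293.25 = $1,508.25.

Loan 2 by $1,508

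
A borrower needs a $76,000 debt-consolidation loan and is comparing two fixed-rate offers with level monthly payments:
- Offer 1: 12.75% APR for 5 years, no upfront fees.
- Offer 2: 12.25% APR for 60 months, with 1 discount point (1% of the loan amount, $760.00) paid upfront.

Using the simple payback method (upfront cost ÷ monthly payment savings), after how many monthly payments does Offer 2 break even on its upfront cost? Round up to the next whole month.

Offer 1: at 12.75% the monthly rate is 0.0106250, so the payment is 76,000 × 0.0106250 / (1 − 1.0106250^−60) = $1,719.52.
Offer 2: monthly rate = 12.25%/12 = 0.0102083; payment = 76,000 × 0.0102083 / (1 − (1+0.0102083)^−60) = $1,700.20.
Monthly savings = $1,719.52 − $1,700.20 = $19.32.
Break-even = $760.00 / $19.32 = 39.34 → 40 months.

40 months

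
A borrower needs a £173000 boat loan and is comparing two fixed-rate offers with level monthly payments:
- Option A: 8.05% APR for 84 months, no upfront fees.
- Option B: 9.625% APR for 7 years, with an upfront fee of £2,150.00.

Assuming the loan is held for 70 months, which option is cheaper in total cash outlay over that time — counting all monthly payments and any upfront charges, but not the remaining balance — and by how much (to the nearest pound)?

Option A: monthly rate = 8.05%/12 = 0.0067083; payment = 173,000 × 0.0067083 / (1 − (1+0.0067083)^−84) = £2,700.73.
Option B: monthly rate = 9.625%/12 = 0.0080208; payment = 173,000 × 0.0080208 / (1 − (1+0.0080208)^−84) = £2,838.60.
Over 70 months: Option A costs 70 × £2,700.73 = £189,051.10; Option B costs 70 × £2,838.60 + £2,150.00 = £200,852.00.
Option A is cheaper by £200,852.00 − £189,051.10 = £11,800.90.

Option A by £11,801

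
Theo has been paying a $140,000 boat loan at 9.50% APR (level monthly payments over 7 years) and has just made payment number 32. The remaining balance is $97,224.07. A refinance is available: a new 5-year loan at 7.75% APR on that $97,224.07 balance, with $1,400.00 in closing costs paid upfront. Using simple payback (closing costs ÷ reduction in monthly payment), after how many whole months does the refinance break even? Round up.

5 months

Current payment = 140,000 × 9.5%/12 / (1 − (1+0.0079167)^−84) = $2,288.16.
Refinanced payment = 97,224.07 × 0.0064583 / (1 − (1+0.0064583)^−60) = $1,959.74.
Monthly savings = $2,288.16 − $1,959.74 = $328.42.
Break-even = $1,400.00 / $328.42 = 4.26 → 5 months.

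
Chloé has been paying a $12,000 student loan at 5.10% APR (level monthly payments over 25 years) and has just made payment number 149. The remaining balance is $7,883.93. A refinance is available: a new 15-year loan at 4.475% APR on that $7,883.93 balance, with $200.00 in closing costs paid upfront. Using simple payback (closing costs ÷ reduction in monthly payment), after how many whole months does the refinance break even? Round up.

Current payment = 12,000 × 5.1%/12 / (1 − (1+0.0042500)^−300) = $70.85.
Refinanced payment = 7,883.93 × 0.0037292 / (1 − (1+0.0037292)^−180) = $60.21.
Monthly savings = $70.85 − $60.21 = $10.64.
Break-even = $200.00 / $10.64 = 18.80 → 19 months.

19 months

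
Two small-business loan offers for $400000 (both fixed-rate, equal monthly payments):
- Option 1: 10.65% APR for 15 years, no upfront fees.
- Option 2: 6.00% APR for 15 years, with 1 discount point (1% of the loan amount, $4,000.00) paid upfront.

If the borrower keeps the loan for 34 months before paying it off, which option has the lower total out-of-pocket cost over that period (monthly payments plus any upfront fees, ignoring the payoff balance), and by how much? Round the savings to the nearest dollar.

Option 1: monthly rate = 10.65%/12 = 0.0088750; payment = 400,000 × 0.0088750 / (1 − (1+0.0088750)^−180) = $4,458.87.
Option 2: monthly rate = 6%/12 = 0.0050000; payment = 400,000 × 0.0050000 / (1 − (1+0.0050000)^−180) = $3,375.43.
Over 34 months: Option 1 costs 34 × $4,458.87 = $151,601.58; Option 2 costs 34 × $3,375.43 + $4,000.00 = $118,764.62.
Option 2 is cheaper by $151,601.58 − $118,764.62 = $32,836.96.

Option 2 by $32,837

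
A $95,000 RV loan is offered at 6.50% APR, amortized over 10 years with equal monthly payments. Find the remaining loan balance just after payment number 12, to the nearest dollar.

$88,025

With monthly rate i = 6.5%/12 = 0.0054167, the balance after k of n payments is P · [(1+i)^n − (1+i)^k] / [(1+i)^n − 1].
(1+0.0054167)^120 = 1.91218375 and (1+0.0054167)^12 = 1.06697185, so the balance is 95,000 × (1.91218375 − 1.06697185) / (1.91218375 − 1) = $88,025.17.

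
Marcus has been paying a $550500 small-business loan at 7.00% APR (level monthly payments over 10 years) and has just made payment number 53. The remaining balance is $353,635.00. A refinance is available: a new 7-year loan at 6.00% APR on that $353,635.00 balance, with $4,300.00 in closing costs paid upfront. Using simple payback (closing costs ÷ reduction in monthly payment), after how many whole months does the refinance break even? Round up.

Current payment = 550,500 × 7%/12 / (1 − (1+0.0058333)^−120) = $6,391.77.
Refinanced payment = 353,635.00 × 0.0050000 / (1 − (1+0.0050000)^−84) = $5,166.10.
Monthly savings = $6,391.77 − $5,166.10 = $1,225.67.
Break-even = $4,300.00 / $1,225.67 = 3.51 → 4 months.

4 months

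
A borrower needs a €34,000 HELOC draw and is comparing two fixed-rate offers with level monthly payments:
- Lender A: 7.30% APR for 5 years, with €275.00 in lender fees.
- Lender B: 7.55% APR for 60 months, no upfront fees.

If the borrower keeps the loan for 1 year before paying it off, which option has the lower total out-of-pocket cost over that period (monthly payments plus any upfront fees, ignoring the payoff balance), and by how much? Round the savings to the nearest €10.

Lender A: at 7.30% the monthly rate is 0.0060833, so the payment is 34,000 × 0.0060833 / (1 − 1.0060833^−60) = €678.06.
Lender B: monthly rate = 7.55%/12 = 0.0062917; payment = 34,000 × 0.0062917 / (1 − (1+0.0062917)^−60) = €682.10.
Over 12 months: Lender A costs 12 × €678.06 + €275.00 = €8,411.72; Lender B costs 12 × €682.10 = €8,185.20.
Lender B is cheaper by €8,411.72 − €8,185.20 = €226.52.

Lender B by €230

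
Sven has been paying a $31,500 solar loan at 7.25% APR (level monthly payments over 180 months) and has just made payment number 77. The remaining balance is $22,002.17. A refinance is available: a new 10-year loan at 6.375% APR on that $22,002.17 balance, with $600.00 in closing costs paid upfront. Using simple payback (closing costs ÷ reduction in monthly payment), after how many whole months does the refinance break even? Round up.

16 months

Current payment = 31,500 × 7.25%/12 / (1 − (1+0.0060417)^−180) = $287.55.
Refinanced payment = 22,002.17 × 0.0053125 / (1 − (1+0.0053125)^−120) = $248.43.
Monthly savings = $287.55 − $248.43 = $39.12.
Break-even = $600.00 / $39.12 = 15.34 → 16 months.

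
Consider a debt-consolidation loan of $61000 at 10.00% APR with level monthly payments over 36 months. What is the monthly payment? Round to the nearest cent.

$1,968.30

Monthly rate = 10%/12 = 0.0083333; payment = 61,000 × 0.0083333 / (1 − (1+0.0083333)^−36) = $1,968.30.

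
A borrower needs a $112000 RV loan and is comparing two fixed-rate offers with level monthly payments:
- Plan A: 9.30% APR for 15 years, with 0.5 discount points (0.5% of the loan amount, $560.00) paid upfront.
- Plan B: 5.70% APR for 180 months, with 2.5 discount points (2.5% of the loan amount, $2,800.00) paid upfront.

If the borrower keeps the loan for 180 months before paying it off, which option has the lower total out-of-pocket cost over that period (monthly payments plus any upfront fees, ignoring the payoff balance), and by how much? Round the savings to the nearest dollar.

Plan B by $38,978

Plan A: monthly rate = 9.3%/12 = 0.0077500; payment = 112,000 × 0.0077500 / (1 − (1+0.0077500)^−180) = $1,156.05.
Plan B: at 5.70% the monthly rate is 0.0047500, so the payment is 112,000 × 0.0047500 / (1 − 1.0047500^−180) = $927.06.
Over 180 months: Plan A costs 180 × $1,156.05 + $560.00 = $208,649.00; Plan B costs 180 × $927.06 + $2,800.00 = $169,670.80.
Plan B is cheaper by $208,649.00 − $169,670.80 = $38,978.20.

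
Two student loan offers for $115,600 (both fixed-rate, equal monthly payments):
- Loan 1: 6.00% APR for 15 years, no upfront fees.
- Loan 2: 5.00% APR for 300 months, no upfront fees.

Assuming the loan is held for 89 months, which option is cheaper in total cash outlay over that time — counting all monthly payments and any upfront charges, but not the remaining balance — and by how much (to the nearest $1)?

Loan 2 by $26,674

Loan 1: at 6.00% the monthly rate is 0.0050000, so the payment is 115,600 × 0.0050000 / (1 − 1.0050000^−180) = $975.50.
Loan 2: at 5.00% the monthly rate is 0.0041667, so the payment is 115,600 × 0.0041667 / (1 − 1.0041667^−300) = $675.79.
Over 89 months: Loan 1 costs 89 × $975.50 = $86,819.50; Loan 2 costs 89 × $675.79 = $60,145.31.
Loan 2 is cheaper by $86,819.50 − $60,145.31 = $26,674.19.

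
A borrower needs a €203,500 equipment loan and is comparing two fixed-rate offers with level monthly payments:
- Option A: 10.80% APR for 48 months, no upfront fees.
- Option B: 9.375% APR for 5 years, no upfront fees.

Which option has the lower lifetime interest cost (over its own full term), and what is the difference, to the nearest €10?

Option A by €4,180

Option A: monthly rate = 10.8%/12 = 0.0090000; payment = 203,500 × 0.0090000 / (1 − (1+0.0090000)^−48) = €5,239.82.
Total interest on Option A = 48 × €5,239.82 − €203,500 = €48,011.36.
Option B: at 9.375% the monthly rate is 0.0078125, so the payment is 203,500 × 0.0078125 / (1 − 1.0078125^−60) = €4,261.46.
Total interest on Option B = 60 × €4,261.46 − €203,500 = €52,187.60.
Option A is lower by €4,176.24.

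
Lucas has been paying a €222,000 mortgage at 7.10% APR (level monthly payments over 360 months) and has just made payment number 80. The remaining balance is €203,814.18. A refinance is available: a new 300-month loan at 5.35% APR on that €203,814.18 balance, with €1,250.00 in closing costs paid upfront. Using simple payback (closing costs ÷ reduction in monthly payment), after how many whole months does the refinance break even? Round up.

5 months

Current payment = 222,000 × 7.1%/12 / (1 − (1+0.0059167)^−360) = €1,491.91.
Refinanced payment = 203,814.18 × 0.0044583 / (1 − (1+0.0044583)^−300) = €1,233.41.
Monthly savings = €1,491.91 − €1,233.41 = €258.50.
Break-even = €1,250.00 / €258.50 = 4.84 → 5 months.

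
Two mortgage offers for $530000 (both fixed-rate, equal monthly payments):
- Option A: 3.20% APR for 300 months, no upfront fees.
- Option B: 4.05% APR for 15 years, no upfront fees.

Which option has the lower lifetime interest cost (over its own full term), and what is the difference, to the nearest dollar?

Option A: at 3.20% the monthly rate is 0.0026667, so the payment is 530,000 × 0.0026667 / (1 − 1.0026667^−300) = $2,568.80.
Total interest on Option A = 300 × $2,568.80 − $530,000 = $240,640.00.
Option B: at 4.05% the monthly rate is 0.0033750, so the payment is 530,000 × 0.0033750 / (1 − 1.0033750^−180) = $3,933.64.
Total interest on Option B = 180 × $3,933.64 − $530,000 = $178,055.20.
Option B is lower by $62,584.80.

Option B by $62,585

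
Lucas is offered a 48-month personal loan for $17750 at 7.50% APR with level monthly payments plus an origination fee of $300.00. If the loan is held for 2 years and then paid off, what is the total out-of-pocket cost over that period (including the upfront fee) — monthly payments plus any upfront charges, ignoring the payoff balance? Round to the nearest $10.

$10,600

At 7.50% the monthly rate is 0.0062500, so the payment is 17,750 × 0.0062500 / (1 − 1.0062500^−48) = $429.18.
Total outlay = 24 × $429.18 + $300.00 = $10,600.32.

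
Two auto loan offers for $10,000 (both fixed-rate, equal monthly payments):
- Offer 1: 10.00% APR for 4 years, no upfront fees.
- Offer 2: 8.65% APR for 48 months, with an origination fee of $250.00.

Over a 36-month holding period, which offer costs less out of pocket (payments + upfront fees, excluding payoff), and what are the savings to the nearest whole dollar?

Offer 1 by $18

Offer 1: at 10.00% the monthly rate is 0.0083333, so the payment is 10,000 × 0.0083333 / (1 − 1.0083333^−48) = $253.63.
Offer 2: monthly rate = 8.65%/12 = 0.0072083; payment = 10,000 × 0.0072083 / (1 − (1+0.0072083)^−48) = $247.19.
Over 36 months: Offer 1 costs 36 × $253.63 = $9,130.68; Offer 2 costs 36 × $247.19 + $250.00 = $9,148.84.
Offer 1 is cheaper by $9,148.84 − $9,130.68 = $18.16.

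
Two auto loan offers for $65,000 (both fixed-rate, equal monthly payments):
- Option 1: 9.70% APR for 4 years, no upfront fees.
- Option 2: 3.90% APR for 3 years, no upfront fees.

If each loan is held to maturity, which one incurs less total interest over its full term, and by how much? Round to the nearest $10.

Option 2 by $9,700

Option 1: at 9.70% the monthly rate is 0.0080833, so the payment is 65,000 × 0.0080833 / (1 − 1.0080833^−48) = $1,639.22.
Total interest on Option 1 = 48 × $1,639.22 − $65,000 = $13,682.56.
Option 2: at 3.90% the monthly rate is 0.0032500, so the payment is 65,000 × 0.0032500 / (1 − 1.0032500^−36) = $1,916.17.
Total interest on Option 2 = 36 × $1,916.17 − $65,000 = $3,982.12.
Option 2 is lower by $9,700.44.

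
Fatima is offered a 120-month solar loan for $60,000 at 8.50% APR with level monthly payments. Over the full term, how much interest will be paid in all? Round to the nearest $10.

$29,270

At 8.50% the monthly rate is 0.0070833, so the payment is 60,000 × 0.0070833 / (1 − 1.0070833^−120) = $743.91.
Total paid = 120 × $743.91 = $89,269.20; interest = $89,269.20 − $60,000 = $29,269.20.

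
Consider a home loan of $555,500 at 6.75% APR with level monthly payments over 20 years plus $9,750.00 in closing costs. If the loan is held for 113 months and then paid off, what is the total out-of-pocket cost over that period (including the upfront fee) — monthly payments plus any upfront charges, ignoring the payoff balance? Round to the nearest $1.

Monthly rate = 6.75%/12 = 0.0056250; payment = 555,500 × 0.0056250 / (1 − (1+0.0056250)^−240) = $4,223.82.
Total outlay = 113 × $4,223.82 + $9,750.00 = $487,041.66.

$487,042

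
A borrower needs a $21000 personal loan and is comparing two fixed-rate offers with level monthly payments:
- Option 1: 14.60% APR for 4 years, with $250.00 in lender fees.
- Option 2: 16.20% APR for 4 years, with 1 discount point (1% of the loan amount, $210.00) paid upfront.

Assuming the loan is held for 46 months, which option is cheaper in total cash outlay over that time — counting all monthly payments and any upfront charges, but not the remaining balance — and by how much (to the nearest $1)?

Option 1 by $747

Option 1: monthly rate = 14.6%/12 = 0.0121667; payment = 21,000 × 0.0121667 / (1 − (1+0.0121667)^−48) = $580.20.
Option 2: monthly rate = 16.2%/12 = 0.0135000; payment = 21,000 × 0.0135000 / (1 − (1+0.0135000)^−48) = $597.30.
Over 46 months: Option 1 costs 46 × $580.20 + $250.00 = $26,939.20; Option 2 costs 46 × $597.30 + $210.00 = $27,685.80.
Option 1 is cheaper by $27,685.80 − $26,939.20 = $746.60.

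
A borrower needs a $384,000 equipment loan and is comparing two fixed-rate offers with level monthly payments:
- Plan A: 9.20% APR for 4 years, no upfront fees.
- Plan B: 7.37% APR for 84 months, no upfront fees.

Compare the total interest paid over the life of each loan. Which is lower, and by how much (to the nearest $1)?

Plan A by $32,251

Plan A: at 9.20% the monthly rate is 0.0076667, so the payment is 384,000 × 0.0076667 / (1 − 1.0076667^−48) = $9,592.37.
Total interest on Plan A = 48 × $9,592.37 − $384,000 = $76,433.76.
Plan B: monthly rate = 7.37%/12 = 0.0061417; payment = 384,000 × 0.0061417 / (1 − (1+0.0061417)^−84) = $5,865.29.
Total interest on Plan B = 84 × $5,865.29 − $384,000 = $108,684.36.
Plan A is lower by $32,250.60.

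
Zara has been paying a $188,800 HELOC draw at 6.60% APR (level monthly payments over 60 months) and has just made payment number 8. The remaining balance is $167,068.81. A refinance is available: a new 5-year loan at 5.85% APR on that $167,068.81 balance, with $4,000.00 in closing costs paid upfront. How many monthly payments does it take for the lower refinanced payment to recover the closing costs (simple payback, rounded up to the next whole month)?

Current payment = 188,800 × 6.6%/12 / (1 − (1+0.0055000)^−60) = $3,702.94.
Refinanced payment = 167,068.81 × 0.0048750 / (1 − (1+0.0048750)^−60) = $3,218.27.
Monthly savings = $3,702.94 − $3,218.27 = $484.67.
Break-even = $4,000.00 / $484.67 = 8.25 → 9 months.

9 months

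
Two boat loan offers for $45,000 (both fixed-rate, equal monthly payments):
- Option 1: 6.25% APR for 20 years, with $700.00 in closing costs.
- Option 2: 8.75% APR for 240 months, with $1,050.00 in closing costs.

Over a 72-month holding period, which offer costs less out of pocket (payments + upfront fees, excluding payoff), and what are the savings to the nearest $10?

Option 1: at 6.25% the monthly rate is 0.0052083, so the payment is 45,000 × 0.0052083 / (1 − 1.0052083^−240) = $328.92.
Option 2: at 8.75% the monthly rate is 0.0072917, so the payment is 45,000 × 0.0072917 / (1 − 1.0072917^−240) = $397.67.
Over 72 months: Option 1 costs 72 × $328.92 + $700.00 = $24,382.24; Option 2 costs 72 × $397.67 + $1,050.00 = $29,682.24.
Option 1 is cheaper by $29,682.24 − $24,382.24 = $5,300.00.

Option 1 by $5,300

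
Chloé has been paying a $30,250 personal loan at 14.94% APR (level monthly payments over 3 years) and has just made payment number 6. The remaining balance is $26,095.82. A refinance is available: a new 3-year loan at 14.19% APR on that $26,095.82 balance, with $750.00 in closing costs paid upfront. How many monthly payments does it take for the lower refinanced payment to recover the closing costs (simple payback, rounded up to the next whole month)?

5 months

Current payment = 30,250 × 14.94%/12 / (1 − (1+0.0124500)^−36) = $1,047.74.
Refinanced payment = 26,095.82 × 0.0118250 / (1 − (1+0.0118250)^−36) = $894.30.
Monthly savings = $1,047.74 − $894.30 = $153.44.
Break-even = $750.00 / $153.44 = 4.89 → 5 months.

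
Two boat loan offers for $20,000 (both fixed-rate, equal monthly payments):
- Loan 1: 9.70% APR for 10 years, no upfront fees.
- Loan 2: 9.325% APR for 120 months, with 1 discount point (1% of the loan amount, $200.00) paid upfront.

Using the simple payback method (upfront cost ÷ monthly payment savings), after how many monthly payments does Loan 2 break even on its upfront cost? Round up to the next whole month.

Loan 1: monthly rate = 9.7%/12 = 0.0080833; payment = 20,000 × 0.0080833 / (1 − (1+0.0080833)^−120) = $260.99.
Loan 2: at 9.325% the monthly rate is 0.0077708, so the payment is 20,000 × 0.0077708 / (1 − 1.0077708^−120) = $256.88.
Monthly savings = $260.99 − $256.88 = $4.11.
Break-even = $200.00 / $4.11 = 48.66 → 49 months.

49 months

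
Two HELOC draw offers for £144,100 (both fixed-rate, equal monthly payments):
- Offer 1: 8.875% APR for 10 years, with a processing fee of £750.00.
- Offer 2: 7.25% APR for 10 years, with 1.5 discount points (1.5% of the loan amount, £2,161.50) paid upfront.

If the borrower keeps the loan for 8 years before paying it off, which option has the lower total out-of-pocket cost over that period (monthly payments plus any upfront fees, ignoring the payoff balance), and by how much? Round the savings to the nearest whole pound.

Offer 2 by £10,484

Offer 1: monthly rate = 8.875%/12 = 0.0073958; payment = 144,100 × 0.0073958 / (1 − (1+0.0073958)^−120) = £1,815.66.
Offer 2: at 7.25% the monthly rate is 0.0060417, so the payment is 144,100 × 0.0060417 / (1 − 1.0060417^−120) = £1,691.75.
Over 96 months: Offer 1 costs 96 × £1,815.66 + £750.00 = £175,053.36; Offer 2 costs 96 × £1,691.75 + £2,161.50 = £164,569.50.
Offer 2 is cheaper by £175,053.36 − £164,569.50 = £10,483.86.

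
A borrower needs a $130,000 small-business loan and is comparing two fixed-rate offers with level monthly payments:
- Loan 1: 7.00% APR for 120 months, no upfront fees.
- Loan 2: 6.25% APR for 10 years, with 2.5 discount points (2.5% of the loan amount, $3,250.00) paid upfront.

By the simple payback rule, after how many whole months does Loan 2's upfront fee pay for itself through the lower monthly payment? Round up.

Loan 1: monthly rate = 7%/12 = 0.0058333; payment = 130,000 × 0.0058333 / (1 − (1+0.0058333)^−120) = $1,509.41.
Loan 2: monthly rate = 6.25%/12 = 0.0052083; payment = 130,000 × 0.0052083 / (1 − (1+0.0052083)^−120) = $1,459.64.
Monthly savings = $1,509.41 − $1,459.64 = $49.77.
Break-even = $3,250.00 / $49.77 = 65.30 → 66 months.

66 months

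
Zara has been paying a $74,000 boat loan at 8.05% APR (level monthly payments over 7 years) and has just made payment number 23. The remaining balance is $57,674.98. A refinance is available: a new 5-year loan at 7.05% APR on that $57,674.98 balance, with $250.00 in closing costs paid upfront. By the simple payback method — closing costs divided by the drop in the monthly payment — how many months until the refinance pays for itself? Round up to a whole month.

22 months

Current payment = 74,000 × 8.05%/12 / (1 − (1+0.0067083)^−84) = $1,155.22.
Refinanced payment = 57,674.98 × 0.0058750 / (1 − (1+0.0058750)^−60) = $1,143.39.
Monthly savings = $1,155.22 − $1,143.39 = $11.83.
Break-even = $250.00 / $11.83 = 21.13 → 22 months.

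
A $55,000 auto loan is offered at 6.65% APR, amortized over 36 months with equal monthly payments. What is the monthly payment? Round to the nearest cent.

Monthly rate = 6.65%/12 = 0.0055417; payment = 55,000 × 0.0055417 / (1 − (1+0.0055417)^−36) = $1,689.45.

$1,689.45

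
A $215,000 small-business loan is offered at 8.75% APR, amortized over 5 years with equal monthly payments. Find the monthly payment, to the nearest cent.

$4,437.01

At 8.75% the monthly rate is 0.0072917, so the payment is 215,000 × 0.0072917 / (1 − 1.0072917^−60) = $4,437.01.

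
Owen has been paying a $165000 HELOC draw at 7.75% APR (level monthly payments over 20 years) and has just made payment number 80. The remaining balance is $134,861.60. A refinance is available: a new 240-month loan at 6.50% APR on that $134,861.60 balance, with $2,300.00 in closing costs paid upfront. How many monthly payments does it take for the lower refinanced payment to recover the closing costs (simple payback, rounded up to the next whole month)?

7 months

Current payment = 165,000 × 7.75%/12 / (1 − (1+0.0064583)^−240) = $1,354.57.
Refinanced payment = 134,861.60 × 0.0054167 / (1 − (1+0.0054167)^−240) = $1,005.49.
Monthly savings = $1,354.57 − $1,005.49 = $349.08.
Break-even = $2,300.00 / $349.08 = 6.59 → 7 months.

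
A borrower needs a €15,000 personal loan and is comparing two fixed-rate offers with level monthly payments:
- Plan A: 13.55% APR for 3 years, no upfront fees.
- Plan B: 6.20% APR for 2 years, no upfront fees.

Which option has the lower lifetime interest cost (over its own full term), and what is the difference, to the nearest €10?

Plan A: monthly rate = 13.55%/12 = 0.0112917; payment = 15,000 × 0.0112917 / (1 − (1+0.0112917)^−36) = €509.39.
Total interest on Plan A = 36 × €509.39 − €15,000 = €3,338.04.
Plan B: monthly rate = 6.2%/12 = 0.0051667; payment = 15,000 × 0.0051667 / (1 − (1+0.0051667)^−24) = €666.16.
Total interest on Plan B = 24 × €666.16 − €15,000 = €987.84.
Plan B is lower by €2,350.20.

Plan B by €2,350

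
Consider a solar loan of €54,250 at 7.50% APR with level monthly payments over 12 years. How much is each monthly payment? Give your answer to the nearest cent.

€572.46

At 7.50% the monthly rate is 0.0062500, so the payment is 54,250 × 0.0062500 / (1 − 1.0062500^−144) = €572.46.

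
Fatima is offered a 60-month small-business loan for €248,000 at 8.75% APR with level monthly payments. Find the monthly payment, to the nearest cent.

€5,118.03

Monthly rate = 8.75%/12 = 0.0072917; payment = 248,000 × 0.0072917 / (1 − (1+0.0072917)^−60) = €5,118.03.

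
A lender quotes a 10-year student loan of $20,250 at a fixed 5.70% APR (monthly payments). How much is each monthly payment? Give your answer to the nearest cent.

At 5.70% the monthly rate is 0.0047500, so the payment is 20,250 × 0.0047500 / (1 − 1.0047500^−120) = $221.78.

$221.78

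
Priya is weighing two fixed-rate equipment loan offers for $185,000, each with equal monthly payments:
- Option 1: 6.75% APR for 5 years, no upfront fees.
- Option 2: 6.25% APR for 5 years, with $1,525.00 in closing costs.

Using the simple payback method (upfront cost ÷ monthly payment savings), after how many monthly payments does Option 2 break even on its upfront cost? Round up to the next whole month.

Option 1: at 6.75% the monthly rate is 0.0056250, so the payment is 185,000 × 0.0056250 / (1 − 1.0056250^−60) = $3,641.44.
Option 2: at 6.25% the monthly rate is 0.0052083, so the payment is 185,000 × 0.0052083 / (1 − 1.0052083^−60) = $3,598.11.
Monthly savings = $3,641.44 − $3,598.11 = $43.33.
Break-even = $1,525.00 / $43.33 = 35.20 → 36 months.

36 months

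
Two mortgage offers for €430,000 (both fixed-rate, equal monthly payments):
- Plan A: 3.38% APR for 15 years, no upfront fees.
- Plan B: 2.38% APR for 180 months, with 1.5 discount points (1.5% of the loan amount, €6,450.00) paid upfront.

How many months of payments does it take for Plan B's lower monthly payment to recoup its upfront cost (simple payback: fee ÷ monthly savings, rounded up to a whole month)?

Plan A: at 3.38% the monthly rate is 0.0028167, so the payment is 430,000 × 0.0028167 / (1 − 1.0028167^−180) = €3,048.72.
Plan B: at 2.38% the monthly rate is 0.0019833, so the payment is 430,000 × 0.0019833 / (1 − 1.0019833^−180) = €2,842.97.
Monthly savings = €3,048.72 − €2,842.97 = €205.75.
Break-even = €6,450.00 / €205.75 = 31.35 → 32 months.

32 months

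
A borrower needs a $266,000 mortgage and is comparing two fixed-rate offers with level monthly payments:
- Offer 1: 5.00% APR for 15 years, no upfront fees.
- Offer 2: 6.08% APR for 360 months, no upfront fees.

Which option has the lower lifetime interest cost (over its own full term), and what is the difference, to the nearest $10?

Offer 1: monthly rate = 5%/12 = 0.0041667; payment = 266,000 × 0.0041667 / (1 − (1+0.0041667)^−180) = $2,103.51.
Total interest on Offer 1 = 180 × $2,103.51 − $266,000 = $112,631.80.
Offer 2: monthly rate = 6.08%/12 = 0.0050667; payment = 266,000 × 0.0050667 / (1 − (1+0.0050667)^−360) = $1,608.51.
Total interest on Offer 2 = 360 × $1,608.51 − $266,000 = $313,063.60.
Offer 1 is lower by $200,431.80.

Offer 1 by $200,430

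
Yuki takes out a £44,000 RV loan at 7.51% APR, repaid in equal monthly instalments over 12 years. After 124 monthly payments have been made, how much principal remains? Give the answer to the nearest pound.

With monthly rate i = 7.51%/12 = 0.0062583, the balance after k of n payments is P · [(1+i)^n − (1+i)^k] / [(1+i)^n − 1].
(1+0.0062583)^144 = 2.45565052 and (1+0.0062583)^124 = 2.16758811, so the balance is 44,000 × (2.45565052 − 2.16758811) / (2.45565052 − 1) = £8,707.27.

£8,707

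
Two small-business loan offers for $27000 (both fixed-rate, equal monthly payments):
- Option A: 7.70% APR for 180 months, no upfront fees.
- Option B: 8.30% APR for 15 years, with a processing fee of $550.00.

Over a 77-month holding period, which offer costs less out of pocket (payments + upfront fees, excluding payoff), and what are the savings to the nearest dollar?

Option A by $1,270

Option A: monthly rate = 7.7%/12 = 0.0064167; payment = 27,000 × 0.0064167 / (1 − (1+0.0064167)^−180) = $253.37.
Option B: at 8.30% the monthly rate is 0.0069167, so the payment is 27,000 × 0.0069167 / (1 − 1.0069167^−180) = $262.72.
Over 77 months: Option A costs 77 × $253.37 = $19,509.49; Option B costs 77 × $262.72 + $550.00 = $20,779.44.
Option A is cheaper by $20,779.44 − $19,509.49 = $1,269.95.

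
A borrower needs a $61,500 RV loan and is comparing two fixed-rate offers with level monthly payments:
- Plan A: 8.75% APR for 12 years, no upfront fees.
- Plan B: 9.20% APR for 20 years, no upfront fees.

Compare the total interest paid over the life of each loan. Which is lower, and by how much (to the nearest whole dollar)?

Plan A: at 8.75% the monthly rate is 0.0072917, so the payment is 61,500 × 0.0072917 / (1 − 1.0072917^−144) = $691.26.
Total interest on Plan A = 144 × $691.26 − $61,500 = $38,041.44.
Plan B: at 9.20% the monthly rate is 0.0076667, so the payment is 61,500 × 0.0076667 / (1 − 1.0076667^−240) = $561.27.
Total interest on Plan B = 240 × $561.27 − $61,500 = $73,204.80.
Plan A is lower by $35,163.36.

Plan A by $35,163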